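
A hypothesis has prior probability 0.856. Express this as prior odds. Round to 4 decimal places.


Odds = P(H) / P(not H) = 0.856 / 0.144
= 5.9444

5.9444


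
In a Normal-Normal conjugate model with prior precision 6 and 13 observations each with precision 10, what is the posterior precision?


Posterior precision = prior precision + n * observation precision
= 6 + 13 * 10
= 6 + 130 = 136

136


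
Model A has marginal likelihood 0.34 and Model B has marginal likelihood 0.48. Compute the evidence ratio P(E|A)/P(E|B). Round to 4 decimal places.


Evidence ratio = P(E|A) / P(E|B)
= 0.34 / 0.48
= 0.7083

0.7083


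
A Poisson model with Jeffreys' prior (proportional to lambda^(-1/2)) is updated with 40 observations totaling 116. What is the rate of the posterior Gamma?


Posterior = Gamma(0.5 + S, n)
= Gamma(0.5 + 116, 40)
Posterior rate = 0 + n = 40

40.0


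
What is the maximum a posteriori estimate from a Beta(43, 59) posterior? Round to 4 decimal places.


The MAP estimate equals the mode of the distribution.
Mode of Beta(a,b) = (a-1)/(a+b-2)
= 42/100
= 0.42

0.42


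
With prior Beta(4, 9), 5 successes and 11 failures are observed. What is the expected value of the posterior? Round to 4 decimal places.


Posterior = Beta(9, 20)
E[theta] = alpha/(alpha+beta)
= 9/29 = 0.3103

0.3103


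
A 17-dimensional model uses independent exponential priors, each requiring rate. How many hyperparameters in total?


Per parameter: 1 (rate).
Total = 17 * 1 = 17

17


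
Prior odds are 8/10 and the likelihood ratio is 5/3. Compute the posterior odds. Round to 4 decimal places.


Posterior odds = prior odds * likelihood ratio
= (8/10) * (5/3)
= 40 / 30
= 1.3333

1.3333


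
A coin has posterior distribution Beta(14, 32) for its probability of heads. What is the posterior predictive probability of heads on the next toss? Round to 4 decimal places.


Posterior predictive = E[theta] = alpha/(alpha+beta)
= 14/46
= 0.3043

0.3043


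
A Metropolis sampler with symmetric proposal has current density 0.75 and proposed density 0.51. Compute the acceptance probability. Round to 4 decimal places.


For symmetric proposals, acceptance = min(1, pi(x*)/pi(x))
= min(1, 0.51/0.75)
= min(1, 0.68) = 0.68

0.68


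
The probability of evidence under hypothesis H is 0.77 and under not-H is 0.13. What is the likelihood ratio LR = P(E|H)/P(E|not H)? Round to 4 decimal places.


LR = 0.77 / 0.13
= 5.9231

5.9231


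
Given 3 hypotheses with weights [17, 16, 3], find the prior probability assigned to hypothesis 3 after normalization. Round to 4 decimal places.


To normalize, divide each weight by the sum of all weights.
Sum = 36
Prior(H3) = 3/36 = 0.0833

0.0833


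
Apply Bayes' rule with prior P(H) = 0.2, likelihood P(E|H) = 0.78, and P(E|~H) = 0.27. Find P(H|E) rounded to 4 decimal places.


Step 1: Compute marginal P(E) = P(E|H)P(H) + P(E|~H)P(~H)
= 0.78*0.2 + 0.27*0.8 = 0.372
Step 2: P(H|E) = P(E|H)P(H)/P(E) = 0.156/0.372
= 0.4194

0.4194


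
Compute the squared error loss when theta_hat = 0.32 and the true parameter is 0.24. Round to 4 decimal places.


L = (theta_hat - theta_true)^2
= (0.32 - 0.24)^2
= 0.08^2 = 0.0064

0.0064


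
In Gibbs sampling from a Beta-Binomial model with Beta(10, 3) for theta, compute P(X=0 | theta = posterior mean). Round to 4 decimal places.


Posterior mean = alpha/(alpha+beta) = 10/13 = 0.7692
P(X=0|theta=mean) = 1 - theta = 0.2308

0.2308


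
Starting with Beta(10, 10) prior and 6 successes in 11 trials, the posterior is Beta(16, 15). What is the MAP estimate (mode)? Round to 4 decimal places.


The mode of Beta(a, b) when a > 1 and b > 1 is (a-1)/(a+b-2)
= (16 - 1) / (16 + 15 - 2)
= 15 / 29
= 0.5172

0.5172


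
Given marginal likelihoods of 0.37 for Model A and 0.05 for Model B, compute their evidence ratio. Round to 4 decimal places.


Ratio = ML(A) / ML(B) = 0.37/0.05
= 7.4

7.4


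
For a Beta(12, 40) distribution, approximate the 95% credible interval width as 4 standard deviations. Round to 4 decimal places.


Variance of Beta(a,b) = ab / ((a+b)^2 * (a+b+1))
= 12*40 / ((52)^2 * 53)
= 0.0033
SD = sqrt(0.0033) = 0.0579
Width = 4 * SD = 0.2315

0.2315


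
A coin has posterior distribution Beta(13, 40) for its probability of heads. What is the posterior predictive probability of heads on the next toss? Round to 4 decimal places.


Posterior predictive = E[theta] = alpha/(alpha+beta)
= 13/53
= 0.2453

0.2453


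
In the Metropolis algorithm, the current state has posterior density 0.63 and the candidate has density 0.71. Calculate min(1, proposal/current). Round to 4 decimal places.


Ratio = 0.71/0.63 = 1.127
Acceptance probability = min(1, 1.127)
= 1.0

1.0


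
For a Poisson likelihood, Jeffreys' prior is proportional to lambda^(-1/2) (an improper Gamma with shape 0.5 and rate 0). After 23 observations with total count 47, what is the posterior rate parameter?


Jeffreys' prior for Poisson is proportional to lambda^(-1/2).
Posterior is Gamma(0.5 + S, 0 + n) = Gamma(0.5 + 47, 23).
Posterior rate = 0 + n = 23

23.0


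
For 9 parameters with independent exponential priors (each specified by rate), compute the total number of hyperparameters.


A exponential prior has 1 hyperparameter per parameter.
Total = 9 * 1 = 9

9


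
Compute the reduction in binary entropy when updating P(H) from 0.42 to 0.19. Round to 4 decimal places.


H_before = -p*log2(p) - (1-p)*log2(1-p) for p=0.42: 0.9815
H_after for p=0.19: 0.7015
Reduction = 0.9815 - 0.7015 = 0.28

0.28


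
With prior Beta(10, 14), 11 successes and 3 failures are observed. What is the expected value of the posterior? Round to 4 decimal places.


Posterior = Beta(21, 17)
E[theta] = alpha/(alpha+beta)
= 21/38 = 0.5526

0.5526


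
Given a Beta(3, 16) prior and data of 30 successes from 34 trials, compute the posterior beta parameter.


Number of failures = 34 - 30 = 4
Posterior beta = 16 + 4 = 20

20


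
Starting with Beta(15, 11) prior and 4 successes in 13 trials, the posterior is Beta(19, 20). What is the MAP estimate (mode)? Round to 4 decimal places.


The mode of Beta(a, b) when a > 1 and b > 1 is (a-1)/(a+b-2)
= (19 - 1) / (19 + 20 - 2)
= 18 / 37
= 0.4865

0.4865


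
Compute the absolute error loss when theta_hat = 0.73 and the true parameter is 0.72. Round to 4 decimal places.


L = |theta_hat - theta_true|
= |0.73 - 0.72| = 0.01

0.01


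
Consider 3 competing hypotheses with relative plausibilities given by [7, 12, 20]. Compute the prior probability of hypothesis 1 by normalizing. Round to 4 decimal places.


Sum of weights = 7 + 12 + 20 = 39
Normalized prior for H1 = 7 / 39
= 0.1795

0.1795


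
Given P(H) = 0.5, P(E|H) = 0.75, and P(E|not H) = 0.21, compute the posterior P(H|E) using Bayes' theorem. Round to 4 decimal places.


By Bayes' theorem: P(H|E) = P(E|H)*P(H) / P(E)
P(E) = P(E|H)*P(H) + P(E|not H)*P(not H)
P(E) = 0.75*0.5 + 0.21*0.5 = 0.48
P(H|E) = 0.75*0.5 / 0.48 = 0.7812

0.7812


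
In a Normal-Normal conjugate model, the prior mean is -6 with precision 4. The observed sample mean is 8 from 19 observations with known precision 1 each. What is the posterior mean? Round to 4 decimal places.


Posterior precision = tau0 + n*tau = 4 + 19*1 = 23
Posterior mean = (tau0*mu0 + n*tau*xbar) / posterior_precision
= (4*-6 + 19*1*8) / 23
= 128 / 23 = 5.5652

5.5652


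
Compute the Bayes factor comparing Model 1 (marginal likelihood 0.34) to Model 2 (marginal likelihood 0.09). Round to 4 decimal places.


BF12 = marginal likelihood of M1 / marginal likelihood of M2
= 0.34/0.09
= 3.7778

3.7778


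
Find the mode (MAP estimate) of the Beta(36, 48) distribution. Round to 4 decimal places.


For Beta(a,b) with a,b > 1:
Mode = (a-1)/(a+b-2) = (36-1)/(84-2)
= 35/82 = 0.4268

0.4268


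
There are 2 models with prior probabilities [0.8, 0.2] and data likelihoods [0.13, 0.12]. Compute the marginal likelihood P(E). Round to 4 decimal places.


P(E) = sum over models of P(M_i) * P(E|M_i)
= 0.8*0.13 + 0.2*0.12
= 0.128

0.128


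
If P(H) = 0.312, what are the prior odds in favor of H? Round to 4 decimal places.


Prior odds = P(H) / (1 - P(H))
= 0.312 / 0.688
= 0.4535

0.4535


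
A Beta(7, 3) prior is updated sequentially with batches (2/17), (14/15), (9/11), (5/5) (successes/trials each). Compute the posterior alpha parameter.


Sequential conjugate updating is equivalent to a single batch update.
Total successes across all batches = 30
alpha_posterior = alpha_prior + total_successes = 7 + 30
= 37

37


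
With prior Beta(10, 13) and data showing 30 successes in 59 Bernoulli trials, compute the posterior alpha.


Conjugate update: alpha_posterior = alpha_prior + k
= 10 + 30 = 40

40


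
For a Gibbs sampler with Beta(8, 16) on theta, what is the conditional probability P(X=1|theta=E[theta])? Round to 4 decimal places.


E[theta] = 8/(8+16) = 0.3333
P(X=1|theta) = theta = 0.3333

0.3333


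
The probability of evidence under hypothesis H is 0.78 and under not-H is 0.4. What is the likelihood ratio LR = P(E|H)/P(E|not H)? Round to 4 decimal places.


LR = 0.78 / 0.4
= 1.95

1.95


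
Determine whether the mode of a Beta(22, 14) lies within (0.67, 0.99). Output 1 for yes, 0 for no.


First find the mode: (a-1)/(a+b-2) = 0.6176
Is 0.6176 in (0.67, 0.99)? 0

0


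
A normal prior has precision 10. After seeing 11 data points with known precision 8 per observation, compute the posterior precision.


In the conjugate normal model, precisions add:
tau_posterior = tau_prior + n * tau_data
= 10 + 11*8 = 98

98


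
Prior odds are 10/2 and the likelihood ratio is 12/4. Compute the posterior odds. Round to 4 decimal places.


Posterior odds = prior odds * likelihood ratio
= (10/2) * (12/4)
= 120 / 8
= 15.0

15.0


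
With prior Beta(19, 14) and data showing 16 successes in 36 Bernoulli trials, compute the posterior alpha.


Conjugate update: alpha_posterior = alpha_prior + k
= 19 + 16 = 35

35


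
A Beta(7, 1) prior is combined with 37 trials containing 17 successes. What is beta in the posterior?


In conjugate updating:
beta_posterior = beta_prior + (n - k)
= 1 + (37 - 17)
= 1 + 20 = 21

21


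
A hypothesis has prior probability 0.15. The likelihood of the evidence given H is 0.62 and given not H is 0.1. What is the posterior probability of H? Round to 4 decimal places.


Using Bayes' theorem:
P(E) = 0.15 * 0.62 + 0.85 * 0.1
P(E) = 0.178
P(H|E) = (0.15 * 0.62) / 0.178 = 0.5225

0.5225


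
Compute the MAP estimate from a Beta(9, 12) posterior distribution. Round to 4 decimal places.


MAP = mode of Beta distribution
= (alpha - 1)/(alpha + beta - 2)
= (9-1)/(9+12-2)
= 8/19 = 0.4211

0.4211


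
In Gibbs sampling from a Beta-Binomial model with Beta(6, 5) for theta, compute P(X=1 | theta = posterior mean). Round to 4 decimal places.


Posterior mean = alpha/(alpha+beta) = 6/11 = 0.5455
P(X=1|theta=mean) = theta = 0.5455

0.5455


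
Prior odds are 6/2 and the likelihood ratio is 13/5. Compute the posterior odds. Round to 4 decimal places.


Posterior odds = prior odds * likelihood ratio
= (6/2) * (13/5)
= 78 / 10
= 7.8

7.8


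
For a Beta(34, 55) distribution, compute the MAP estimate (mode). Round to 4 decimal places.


MAP = mode = (a-1)/(a+b-2)
= (34-1)/(34+55-2)
= 33/87 = 0.3793

0.3793


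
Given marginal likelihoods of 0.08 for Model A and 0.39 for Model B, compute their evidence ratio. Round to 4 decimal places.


Ratio = ML(A) / ML(B) = 0.08/0.39
= 0.2051

0.2051


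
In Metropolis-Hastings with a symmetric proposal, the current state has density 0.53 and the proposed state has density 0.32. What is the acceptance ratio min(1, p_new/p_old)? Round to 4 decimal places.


Ratio = p_new / p_old = 0.32 / 0.53 = 0.6038
Acceptance = min(1, 0.6038) = 0.6038

0.6038


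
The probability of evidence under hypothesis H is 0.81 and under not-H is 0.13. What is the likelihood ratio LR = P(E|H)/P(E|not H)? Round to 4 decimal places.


LR = 0.81 / 0.13
= 6.2308

6.2308


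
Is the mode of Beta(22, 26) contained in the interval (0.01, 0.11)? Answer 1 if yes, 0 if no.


Mode = (a-1)/(a+b-2) = 21/46 = 0.4565
Interval: (0.01, 0.11)
Contains mode? 0

0


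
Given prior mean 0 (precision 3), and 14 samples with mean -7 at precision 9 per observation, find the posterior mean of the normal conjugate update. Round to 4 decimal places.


The posterior mean is a precision-weighted average of prior and data.
Post. prec. = 3 + 126 = 129
Post. mean = (0 + -882)/129 = -882/129 = -6.8372

-6.8372


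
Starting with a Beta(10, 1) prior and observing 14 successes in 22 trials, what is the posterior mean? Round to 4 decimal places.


Posterior parameters: alpha = 10 + 14 = 24
beta = 1 + 8 = 9
Posterior mean = alpha / (alpha + beta) = 24 / 33
= 0.7273

0.7273


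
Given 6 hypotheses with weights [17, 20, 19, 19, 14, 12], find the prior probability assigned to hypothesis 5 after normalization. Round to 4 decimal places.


To normalize, divide each weight by the sum of all weights.
Sum = 101
Prior(H5) = 14/101 = 0.1386

0.1386


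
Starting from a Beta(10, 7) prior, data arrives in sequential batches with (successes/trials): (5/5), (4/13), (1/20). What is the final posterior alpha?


In sequential Bayesian updating, we sum all successes.
Total successes = 10
Final alpha = 10 + 10 = 20

20


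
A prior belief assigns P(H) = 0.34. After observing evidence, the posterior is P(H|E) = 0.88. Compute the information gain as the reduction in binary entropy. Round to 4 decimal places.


H(prior) = -0.34*log2(0.34) - 0.66*log2(0.66)
= 0.9248
H(post) = -0.88*log2(0.88) - 0.12*log2(0.12)
= 0.5294
IG = 0.9248 - 0.5294 = 0.3955

0.3955


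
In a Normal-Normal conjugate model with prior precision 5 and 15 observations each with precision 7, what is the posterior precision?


Posterior precision = prior precision + n * observation precision
= 5 + 15 * 7
= 5 + 105 = 110

110


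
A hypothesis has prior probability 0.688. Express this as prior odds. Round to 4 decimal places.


Odds = P(H) / P(not H) = 0.688 / 0.312
= 2.2051

2.2051


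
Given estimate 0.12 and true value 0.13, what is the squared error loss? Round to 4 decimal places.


Squared error = (estimate - true)^2
Difference = -0.01
Loss = -0.01^2 = 0.0001

0.0001


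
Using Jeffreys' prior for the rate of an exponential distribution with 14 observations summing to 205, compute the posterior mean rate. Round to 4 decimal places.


Jeffreys' prior leads to posterior Gamma(14, 205).
Mean = 14/205 = 0.0683

0.0683


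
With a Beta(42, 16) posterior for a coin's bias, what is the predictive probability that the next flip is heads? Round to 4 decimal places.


The predictive probability equals the posterior mean.
P(next = heads) = alpha / (alpha + beta)
= 42 / 58 = 0.7241

0.7241


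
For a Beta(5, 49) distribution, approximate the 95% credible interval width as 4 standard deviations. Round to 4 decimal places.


Variance of Beta(a,b) = ab / ((a+b)^2 * (a+b+1))
= 5*49 / ((54)^2 * 55)
= 0.0015
SD = sqrt(0.0015) = 0.0391
Width = 4 * SD = 0.1563

0.1563


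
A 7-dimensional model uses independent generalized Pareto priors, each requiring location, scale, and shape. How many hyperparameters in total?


Per parameter: 3 (location, scale, and shape).
Total = 7 * 3 = 21

21


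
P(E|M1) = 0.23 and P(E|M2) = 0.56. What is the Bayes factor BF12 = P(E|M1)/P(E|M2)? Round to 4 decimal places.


Bayes factor BF12 = P(E|M1) / P(E|M2)
= 0.23 / 0.56
= 0.4107

0.4107


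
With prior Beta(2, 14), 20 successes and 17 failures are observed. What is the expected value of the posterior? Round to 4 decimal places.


Posterior = Beta(22, 31)
E[theta] = alpha/(alpha+beta)
= 22/53 = 0.4151

0.4151


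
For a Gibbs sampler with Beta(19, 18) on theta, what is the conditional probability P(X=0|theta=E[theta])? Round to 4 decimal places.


E[theta] = 19/(19+18) = 0.5135
P(X=0|theta) = 1 - theta = 0.4865

0.4865


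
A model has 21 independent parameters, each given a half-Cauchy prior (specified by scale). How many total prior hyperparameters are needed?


Each half-Cauchy prior needs 1 hyperparameter (scale).
Total = 1 * 21 = 21

21


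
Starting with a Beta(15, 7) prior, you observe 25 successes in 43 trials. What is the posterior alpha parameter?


For a Beta-Binomial conjugate model:
Posterior alpha = prior alpha + number of successes
= 15 + 25 = 40

40


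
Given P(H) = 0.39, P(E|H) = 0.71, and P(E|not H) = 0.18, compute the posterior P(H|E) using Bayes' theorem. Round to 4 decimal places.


By Bayes' theorem: P(H|E) = P(E|H)*P(H) / P(E)
P(E) = P(E|H)*P(H) + P(E|not H)*P(not H)
P(E) = 0.71*0.39 + 0.18*0.61 = 0.3867
P(H|E) = 0.71*0.39 / 0.3867 = 0.7161

0.7161


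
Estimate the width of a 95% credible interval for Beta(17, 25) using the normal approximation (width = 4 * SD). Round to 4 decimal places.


For Beta(a,b): Var = ab/((a+b)^2(a+b+1))
Var = 0.0056, SD = 0.0749
Approximate 95% CI width = 4 * 0.0749 = 0.2994

0.2994


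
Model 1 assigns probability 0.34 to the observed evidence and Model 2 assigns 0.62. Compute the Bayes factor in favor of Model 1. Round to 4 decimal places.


BF = P(data|M1) / P(data|M2)
= 0.34 / 0.62 = 0.5484

0.5484


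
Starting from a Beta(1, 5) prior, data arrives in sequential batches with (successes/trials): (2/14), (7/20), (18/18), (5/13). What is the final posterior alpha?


In sequential Bayesian updating, we sum all successes.
Total successes = 32
Final alpha = 1 + 32 = 33

33


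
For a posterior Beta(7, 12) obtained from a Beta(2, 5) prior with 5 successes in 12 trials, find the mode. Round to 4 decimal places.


Mode = (alpha - 1) / (alpha + beta - 2)
= 6 / 17
= 0.3529

0.3529


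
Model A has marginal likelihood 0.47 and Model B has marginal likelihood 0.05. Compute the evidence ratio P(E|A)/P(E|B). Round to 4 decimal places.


Evidence ratio = P(E|A) / P(E|B)
= 0.47 / 0.05
= 9.4

9.4


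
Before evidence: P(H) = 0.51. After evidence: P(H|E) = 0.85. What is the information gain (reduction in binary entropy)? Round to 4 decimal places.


Prior entropy = 0.9997
Posterior entropy = 0.6098
Information gain = 0.9997 - 0.6098 = 0.3899

0.3899


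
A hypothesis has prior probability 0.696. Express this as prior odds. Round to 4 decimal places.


Odds = P(H) / P(not H) = 0.696 / 0.304
= 2.2895

2.2895


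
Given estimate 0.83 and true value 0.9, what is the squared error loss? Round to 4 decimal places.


Squared error = (estimate - true)^2
Difference = -0.07
Loss = -0.07^2 = 0.0049

0.0049


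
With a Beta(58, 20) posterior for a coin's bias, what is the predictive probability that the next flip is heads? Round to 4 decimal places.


The predictive probability equals the posterior mean.
P(next = heads) = alpha / (alpha + beta)
= 58 / 78 = 0.7436

0.7436


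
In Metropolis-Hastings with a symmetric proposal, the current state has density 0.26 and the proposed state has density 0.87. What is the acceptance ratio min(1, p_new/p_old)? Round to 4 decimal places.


Ratio = p_new / p_old = 0.87 / 0.26 = 3.3462
Acceptance = min(1, 3.3462) = 1.0

1.0


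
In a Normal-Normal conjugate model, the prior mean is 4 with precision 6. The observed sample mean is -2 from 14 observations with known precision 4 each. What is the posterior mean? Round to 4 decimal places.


Posterior precision = tau0 + n*tau = 6 + 14*4 = 62
Posterior mean = (tau0*mu0 + n*tau*xbar) / posterior_precision
= (6*4 + 14*4*-2) / 62
= -88 / 62 = -1.4194

-1.4194


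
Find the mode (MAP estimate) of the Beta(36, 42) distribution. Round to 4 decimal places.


For Beta(a,b) with a,b > 1:
Mode = (a-1)/(a+b-2) = (36-1)/(78-2)
= 35/76 = 0.4605

0.4605


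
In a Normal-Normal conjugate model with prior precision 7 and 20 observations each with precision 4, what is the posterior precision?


Posterior precision = prior precision + n * observation precision
= 7 + 20 * 4
= 7 + 80 = 87

87


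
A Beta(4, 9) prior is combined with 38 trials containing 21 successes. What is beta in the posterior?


In conjugate updating:
beta_posterior = beta_prior + (n - k)
= 9 + (38 - 21)
= 9 + 17 = 26

26


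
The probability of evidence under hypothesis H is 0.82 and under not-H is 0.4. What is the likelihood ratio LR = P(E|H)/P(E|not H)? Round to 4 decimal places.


LR = 0.82 / 0.4
= 2.05

2.05


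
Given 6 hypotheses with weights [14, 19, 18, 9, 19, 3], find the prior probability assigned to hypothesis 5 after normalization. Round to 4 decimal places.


To normalize, divide each weight by the sum of all weights.
Sum = 82
Prior(H5) = 19/82 = 0.2317

0.2317


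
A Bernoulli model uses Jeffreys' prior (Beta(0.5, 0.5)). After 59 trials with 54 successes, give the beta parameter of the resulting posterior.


Posterior = Beta(prior_alpha + successes, prior_beta + failures)
= Beta(0.5 + 54, 0.5 + 5)
Posterior beta = 0.5 + (n - k) = 0.5 + 5 = 5.5

5.5


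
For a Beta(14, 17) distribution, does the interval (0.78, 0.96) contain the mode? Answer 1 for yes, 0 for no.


Mode of Beta(a,b) = (a-1)/(a+b-2)
= (14-1)/(14+17-2) = 0.4483
Check: 0.78 <= 0.4483 <= 0.96?
Result: 0

0


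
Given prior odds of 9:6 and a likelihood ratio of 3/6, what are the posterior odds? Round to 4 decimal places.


Posterior odds = prior odds * LR
Prior odds = 9/6 = 1.5
LR = 3/6 = 0.5
Posterior odds = 1.5 * 0.5 = 0.75

0.75


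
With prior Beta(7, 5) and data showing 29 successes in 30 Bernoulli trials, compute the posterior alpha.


Conjugate update: alpha_posterior = alpha_prior + k
= 7 + 29 = 36

36


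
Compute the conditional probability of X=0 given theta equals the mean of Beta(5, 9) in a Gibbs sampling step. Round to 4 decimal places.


Mean of Beta(5, 9) = 0.3571
P(X=0 | theta=0.3571) = 0.6429

0.6429


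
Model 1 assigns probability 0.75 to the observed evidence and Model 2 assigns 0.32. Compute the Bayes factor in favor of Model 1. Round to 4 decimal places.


BF = P(data|M1) / P(data|M2)
= 0.75 / 0.32 = 2.3438

2.3438


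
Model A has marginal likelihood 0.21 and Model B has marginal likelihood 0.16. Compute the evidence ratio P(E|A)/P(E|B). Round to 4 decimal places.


Evidence ratio = P(E|A) / P(E|B)
= 0.21 / 0.16
= 1.3125

1.3125


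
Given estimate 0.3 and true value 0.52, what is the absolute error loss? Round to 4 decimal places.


Absolute error = |estimate - true|
= |-0.22| = 0.22

0.22


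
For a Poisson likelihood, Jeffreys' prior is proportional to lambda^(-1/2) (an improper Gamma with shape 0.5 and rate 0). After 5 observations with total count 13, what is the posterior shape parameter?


Jeffreys' prior for Poisson is proportional to lambda^(-1/2).
Posterior is Gamma(0.5 + S, 0 + n) = Gamma(0.5 + 13, 5).
Posterior shape = 0.5 + S = 0.5 + 13 = 13.5

13.5


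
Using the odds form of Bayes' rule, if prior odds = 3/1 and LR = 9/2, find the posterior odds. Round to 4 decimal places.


Bayes' rule in odds form: posterior odds = prior odds * LR
= (3 * 9) / (1 * 2)
= 27/2 = 13.5

13.5


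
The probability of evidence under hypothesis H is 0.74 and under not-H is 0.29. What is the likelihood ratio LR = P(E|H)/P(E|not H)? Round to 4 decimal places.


LR = 0.74 / 0.29
= 2.5517

2.5517


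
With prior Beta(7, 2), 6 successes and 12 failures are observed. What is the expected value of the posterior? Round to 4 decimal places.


Posterior = Beta(13, 14)
E[theta] = alpha/(alpha+beta)
= 13/27 = 0.4815

0.4815


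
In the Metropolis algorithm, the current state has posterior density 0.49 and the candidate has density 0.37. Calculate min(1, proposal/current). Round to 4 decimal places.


Ratio = 0.37/0.49 = 0.7551
Acceptance probability = min(1, 0.7551)
= 0.7551

0.7551


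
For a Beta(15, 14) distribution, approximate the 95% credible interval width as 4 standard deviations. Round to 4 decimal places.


Variance of Beta(a,b) = ab / ((a+b)^2 * (a+b+1))
= 15*14 / ((29)^2 * 30)
= 0.0083
SD = sqrt(0.0083) = 0.0912
Width = 4 * SD = 0.3649

0.3649


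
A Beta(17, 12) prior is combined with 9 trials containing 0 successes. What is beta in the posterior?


In conjugate updating:
beta_posterior = beta_prior + (n - k)
= 12 + (9 - 0)
= 12 + 9 = 21

21


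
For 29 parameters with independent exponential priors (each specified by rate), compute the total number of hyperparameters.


A exponential prior has 1 hyperparameter per parameter.
Total = 29 * 1 = 29

29


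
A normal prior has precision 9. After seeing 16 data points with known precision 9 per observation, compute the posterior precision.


In the conjugate normal model, precisions add:
tau_posterior = tau_prior + n * tau_data
= 9 + 16*9 = 153

153


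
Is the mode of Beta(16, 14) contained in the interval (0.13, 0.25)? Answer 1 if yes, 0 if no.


Mode = (a-1)/(a+b-2) = 15/28 = 0.5357
Interval: (0.13, 0.25)
Contains mode? 0

0


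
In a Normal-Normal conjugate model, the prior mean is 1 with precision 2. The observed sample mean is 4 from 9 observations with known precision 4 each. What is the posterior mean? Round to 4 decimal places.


Posterior precision = tau0 + n*tau = 2 + 9*4 = 38
Posterior mean = (tau0*mu0 + n*tau*xbar) / posterior_precision
= (2*1 + 9*4*4) / 38
= 146 / 38 = 3.8421

3.8421


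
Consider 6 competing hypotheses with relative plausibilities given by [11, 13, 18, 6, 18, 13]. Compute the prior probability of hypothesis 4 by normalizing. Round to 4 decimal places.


Sum of weights = 11 + 13 + 18 + 6 + 18 + 13 = 79
Normalized prior for H4 = 6 / 79
= 0.0759

0.0759


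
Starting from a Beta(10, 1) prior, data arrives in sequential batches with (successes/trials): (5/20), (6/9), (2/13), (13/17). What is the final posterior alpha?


In sequential Bayesian updating, we sum all successes.
Total successes = 26
Final alpha = 10 + 26 = 36

36


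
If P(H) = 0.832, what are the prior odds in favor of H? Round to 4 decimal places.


Prior odds = P(H) / (1 - P(H))
= 0.832 / 0.168
= 4.9524

4.9524


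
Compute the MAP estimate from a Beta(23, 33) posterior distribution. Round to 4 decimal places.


MAP = mode of Beta distribution
= (alpha - 1)/(alpha + beta - 2)
= (23-1)/(23+33-2)
= 22/54 = 0.4074

0.4074


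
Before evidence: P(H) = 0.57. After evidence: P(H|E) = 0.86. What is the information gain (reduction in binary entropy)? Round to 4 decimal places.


Prior entropy = 0.9858
Posterior entropy = 0.5842
Information gain = 0.9858 - 0.5842 = 0.4016

0.4016


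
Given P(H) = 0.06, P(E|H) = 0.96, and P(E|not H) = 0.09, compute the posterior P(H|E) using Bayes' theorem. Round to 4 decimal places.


By Bayes' theorem: P(H|E) = P(E|H)*P(H) / P(E)
P(E) = P(E|H)*P(H) + P(E|not H)*P(not H)
P(E) = 0.96*0.06 + 0.09*0.94 = 0.1422
P(H|E) = 0.96*0.06 / 0.1422 = 0.4051

0.4051


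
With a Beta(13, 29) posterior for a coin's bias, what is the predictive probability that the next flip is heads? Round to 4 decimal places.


The predictive probability equals the posterior mean.
P(next = heads) = alpha / (alpha + beta)
= 13 / 42 = 0.3095

0.3095


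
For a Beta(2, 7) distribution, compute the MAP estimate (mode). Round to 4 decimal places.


MAP = mode = (a-1)/(a+b-2)
= (2-1)/(2+7-2)
= 1/7 = 0.1429

0.1429


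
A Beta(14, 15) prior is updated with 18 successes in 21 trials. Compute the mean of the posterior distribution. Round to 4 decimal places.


After update: Beta(32, 18)
Mean = 32 / (32 + 18) = 32 / 50
= 0.64

0.64


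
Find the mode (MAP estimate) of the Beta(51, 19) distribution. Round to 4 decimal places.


For Beta(a,b) with a,b > 1:
Mode = (a-1)/(a+b-2) = (51-1)/(70-2)
= 50/68 = 0.7353

0.7353


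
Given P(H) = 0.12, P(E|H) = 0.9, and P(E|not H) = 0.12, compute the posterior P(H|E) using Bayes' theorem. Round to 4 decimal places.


By Bayes' theorem: P(H|E) = P(E|H)*P(H) / P(E)
P(E) = P(E|H)*P(H) + P(E|not H)*P(not H)
P(E) = 0.9*0.12 + 0.12*0.88 = 0.2136
P(H|E) = 0.9*0.12 / 0.2136 = 0.5056

0.5056


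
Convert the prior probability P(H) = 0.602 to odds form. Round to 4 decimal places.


P(not H) = 1 - 0.602 = 0.398
Odds = 0.602 / 0.398 = 1.5126

1.5126


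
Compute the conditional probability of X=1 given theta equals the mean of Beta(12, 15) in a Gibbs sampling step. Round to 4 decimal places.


Mean of Beta(12, 15) = 0.4444
P(X=1 | theta=0.4444) = 0.4444

0.4444


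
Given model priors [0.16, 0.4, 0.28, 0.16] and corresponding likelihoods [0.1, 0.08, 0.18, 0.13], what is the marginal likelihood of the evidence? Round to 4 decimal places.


P(E) = sum_i P(M_i) P(E|M_i)
= 0.016 + 0.032 + 0.0504 + 0.0208
= 0.1192

0.1192


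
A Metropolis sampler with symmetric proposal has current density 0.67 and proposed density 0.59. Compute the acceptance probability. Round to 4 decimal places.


For symmetric proposals, acceptance = min(1, pi(x*)/pi(x))
= min(1, 0.59/0.67)
= min(1, 0.8806) = 0.8806

0.8806


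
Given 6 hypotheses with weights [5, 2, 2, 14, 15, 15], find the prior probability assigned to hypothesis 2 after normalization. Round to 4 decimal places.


To normalize, divide each weight by the sum of all weights.
Sum = 53
Prior(H2) = 2/53 = 0.0377

0.0377


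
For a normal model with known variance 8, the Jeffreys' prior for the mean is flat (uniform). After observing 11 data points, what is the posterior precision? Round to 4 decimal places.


Jeffreys' prior for normal mean (known variance) is flat.
Prior precision = 0.
Posterior precision = prior_prec + n/sigma^2 = 0 + 11/8
= 1.375

1.375


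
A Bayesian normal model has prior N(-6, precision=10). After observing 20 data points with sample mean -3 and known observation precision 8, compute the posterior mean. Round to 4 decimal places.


Posterior mean = (prior_precision * prior_mean + n * data_precision * data_mean) / (prior_precision + n * data_precision)
Numerator = 10*-6 + 20*8*-3 = -540
Denominator = 10 + 20*8 = 170
Posterior mean = -3.1765

-3.1765


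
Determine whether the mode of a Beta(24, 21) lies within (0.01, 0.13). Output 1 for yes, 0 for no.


First find the mode: (a-1)/(a+b-2) = 0.5349
Is 0.5349 in (0.01, 0.13)? 0

0


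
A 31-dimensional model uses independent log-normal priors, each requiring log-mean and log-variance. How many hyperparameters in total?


Per parameter: 2 (log-mean and log-variance).
Total = 31 * 2 = 62

62


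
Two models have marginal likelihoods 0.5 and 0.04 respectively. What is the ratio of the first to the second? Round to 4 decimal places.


Evidence ratio = 0.5 / 0.04
= 12.5

12.5


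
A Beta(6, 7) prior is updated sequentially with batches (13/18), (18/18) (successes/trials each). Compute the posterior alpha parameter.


Sequential conjugate updating is equivalent to a single batch update.
Total successes across all batches = 31
alpha_posterior = alpha_prior + total_successes = 6 + 31
= 37

37


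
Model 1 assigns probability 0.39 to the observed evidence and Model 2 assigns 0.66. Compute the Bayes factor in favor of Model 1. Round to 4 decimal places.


BF = P(data|M1) / P(data|M2)
= 0.39 / 0.66 = 0.5909

0.5909


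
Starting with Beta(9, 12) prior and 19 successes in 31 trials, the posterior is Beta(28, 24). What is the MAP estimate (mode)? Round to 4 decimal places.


The mode of Beta(a, b) when a > 1 and b > 1 is (a-1)/(a+b-2)
= (28 - 1) / (28 + 24 - 2)
= 27 / 50
= 0.54

0.54


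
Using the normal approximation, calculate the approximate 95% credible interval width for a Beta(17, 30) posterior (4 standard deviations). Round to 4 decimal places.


Var(Beta) = 17*30/(47^2 * 48) = 0.0048
SD = 0.0694
Width ~ 4*SD = 0.2774

0.2774


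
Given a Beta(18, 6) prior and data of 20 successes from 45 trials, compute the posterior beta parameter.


Number of failures = 45 - 20 = 25
Posterior beta = 6 + 25 = 31

31


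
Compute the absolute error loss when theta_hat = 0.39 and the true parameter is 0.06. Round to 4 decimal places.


L = |theta_hat - theta_true|
= |0.39 - 0.06| = 0.33

0.33


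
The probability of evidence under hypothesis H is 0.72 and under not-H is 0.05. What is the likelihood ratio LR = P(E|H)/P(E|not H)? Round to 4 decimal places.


LR = 0.72 / 0.05
= 14.4

14.4


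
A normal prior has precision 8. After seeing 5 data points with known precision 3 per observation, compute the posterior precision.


In the conjugate normal model, precisions add:
tau_posterior = tau_prior + n * tau_data
= 8 + 5*3 = 23

23


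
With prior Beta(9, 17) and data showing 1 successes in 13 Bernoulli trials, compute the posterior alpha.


Conjugate update: alpha_posterior = alpha_prior + k
= 9 + 1 = 10

10


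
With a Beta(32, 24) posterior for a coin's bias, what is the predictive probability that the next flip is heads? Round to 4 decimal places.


The predictive probability equals the posterior mean.
P(next = heads) = alpha / (alpha + beta)
= 32 / 56 = 0.5714

0.5714


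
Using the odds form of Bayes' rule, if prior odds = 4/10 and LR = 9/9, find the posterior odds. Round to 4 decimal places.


Bayes' rule in odds form: posterior odds = prior odds * LR
= (4 * 9) / (10 * 9)
= 36/90 = 0.4

0.4


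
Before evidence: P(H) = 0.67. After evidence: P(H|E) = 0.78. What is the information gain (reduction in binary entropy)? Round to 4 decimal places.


Prior entropy = 0.9149
Posterior entropy = 0.7602
Information gain = 0.9149 - 0.7602 = 0.1548

0.1548


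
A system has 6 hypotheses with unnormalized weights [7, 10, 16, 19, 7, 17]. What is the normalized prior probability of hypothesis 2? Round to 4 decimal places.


The normalized prior is the weight divided by the total.
Total weight = 76
P(H2) = 10 / 76 = 0.1316

0.1316


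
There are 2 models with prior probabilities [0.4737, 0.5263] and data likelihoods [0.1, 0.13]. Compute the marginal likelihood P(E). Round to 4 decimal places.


P(E) = sum over models of P(M_i) * P(E|M_i)
= 0.4737*0.1 + 0.5263*0.13
= 0.1158

0.1158


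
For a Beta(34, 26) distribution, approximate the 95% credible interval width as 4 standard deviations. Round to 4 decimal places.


Variance of Beta(a,b) = ab / ((a+b)^2 * (a+b+1))
= 34*26 / ((60)^2 * 61)
= 0.004
SD = sqrt(0.004) = 0.0634
Width = 4 * SD = 0.2538

0.2538


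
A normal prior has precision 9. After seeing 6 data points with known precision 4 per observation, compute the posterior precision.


In the conjugate normal model, precisions add:
tau_posterior = tau_prior + n * tau_data
= 9 + 6*4 = 33

33


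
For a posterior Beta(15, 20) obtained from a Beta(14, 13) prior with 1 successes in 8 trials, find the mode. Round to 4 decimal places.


Mode = (alpha - 1) / (alpha + beta - 2)
= 14 / 33
= 0.4242

0.4242


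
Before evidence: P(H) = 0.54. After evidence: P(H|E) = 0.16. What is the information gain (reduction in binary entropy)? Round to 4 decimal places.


Prior entropy = 0.9954
Posterior entropy = 0.6343
Information gain = 0.9954 - 0.6343 = 0.3611

0.3611


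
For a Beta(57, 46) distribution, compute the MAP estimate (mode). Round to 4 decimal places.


MAP = mode = (a-1)/(a+b-2)
= (57-1)/(57+46-2)
= 56/101 = 0.5545

0.5545


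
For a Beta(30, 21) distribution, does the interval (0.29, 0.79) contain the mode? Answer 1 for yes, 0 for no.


Mode of Beta(a,b) = (a-1)/(a+b-2)
= (30-1)/(30+21-2) = 0.5918
Check: 0.29 <= 0.5918 <= 0.79?
Result: 1

1


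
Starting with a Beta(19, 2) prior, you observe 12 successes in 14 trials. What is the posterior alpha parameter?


For a Beta-Binomial conjugate model:
Posterior alpha = prior alpha + number of successes
= 19 + 12 = 31

31


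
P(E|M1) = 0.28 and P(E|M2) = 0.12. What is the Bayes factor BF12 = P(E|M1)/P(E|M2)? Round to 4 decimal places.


Bayes factor BF12 = P(E|M1) / P(E|M2)
= 0.28 / 0.12
= 2.3333

2.3333


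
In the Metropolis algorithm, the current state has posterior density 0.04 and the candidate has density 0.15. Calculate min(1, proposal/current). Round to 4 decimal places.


Ratio = 0.15/0.04 = 3.75
Acceptance probability = min(1, 3.75)
= 1.0

1.0


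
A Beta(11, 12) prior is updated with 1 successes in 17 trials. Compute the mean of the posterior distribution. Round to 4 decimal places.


After update: Beta(12, 28)
Mean = 12 / (12 + 28) = 12 / 40
= 0.3

0.3


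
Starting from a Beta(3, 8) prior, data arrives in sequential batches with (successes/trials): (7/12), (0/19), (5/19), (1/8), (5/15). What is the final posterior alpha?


In sequential Bayesian updating, we sum all successes.
Total successes = 18
Final alpha = 3 + 18 = 21

21


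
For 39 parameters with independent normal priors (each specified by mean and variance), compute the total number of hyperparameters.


A normal prior has 2 hyperparameters per parameter.
Total = 39 * 2 = 78

78


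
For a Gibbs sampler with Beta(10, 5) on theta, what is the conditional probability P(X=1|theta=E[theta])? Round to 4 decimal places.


E[theta] = 10/(10+5) = 0.6667
P(X=1|theta) = theta = 0.6667

0.6667


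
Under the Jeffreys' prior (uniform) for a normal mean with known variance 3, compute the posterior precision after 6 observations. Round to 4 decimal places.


Prior precision = 0 (flat prior).
Post. prec. = 0 + n/var = 6/3 = 2.0

2.0


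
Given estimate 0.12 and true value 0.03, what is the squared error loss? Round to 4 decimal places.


Squared error = (estimate - true)^2
Difference = 0.09
Loss = 0.09^2 = 0.0081

0.0081


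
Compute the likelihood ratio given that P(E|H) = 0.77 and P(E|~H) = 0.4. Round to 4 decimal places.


LR = P(E|H) / P(E|~H)
= 0.77 / 0.4 = 1.925

1.925


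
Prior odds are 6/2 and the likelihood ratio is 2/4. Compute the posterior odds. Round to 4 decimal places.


Posterior odds = prior odds * likelihood ratio
= (6/2) * (2/4)
= 12 / 8
= 1.5

1.5


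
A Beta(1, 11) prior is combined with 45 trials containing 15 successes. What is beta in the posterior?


In conjugate updating:
beta_posterior = beta_prior + (n - k)
= 11 + (45 - 15)
= 11 + 30 = 41

41


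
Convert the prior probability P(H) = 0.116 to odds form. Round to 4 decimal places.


P(not H) = 1 - 0.116 = 0.884
Odds = 0.116 / 0.884 = 0.1312

0.1312


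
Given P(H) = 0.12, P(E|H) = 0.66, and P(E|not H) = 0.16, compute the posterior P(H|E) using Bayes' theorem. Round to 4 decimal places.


By Bayes' theorem: P(H|E) = P(E|H)*P(H) / P(E)
P(E) = P(E|H)*P(H) + P(E|not H)*P(not H)
P(E) = 0.66*0.12 + 0.16*0.88 = 0.22
P(H|E) = 0.66*0.12 / 0.22 = 0.36

0.36


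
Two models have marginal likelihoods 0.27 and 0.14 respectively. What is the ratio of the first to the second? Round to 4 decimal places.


Evidence ratio = 0.27 / 0.14
= 1.9286

1.9286


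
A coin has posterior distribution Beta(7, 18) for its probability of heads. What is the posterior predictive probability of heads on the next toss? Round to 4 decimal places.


Posterior predictive = E[theta] = alpha/(alpha+beta)
= 7/25
= 0.28

0.28


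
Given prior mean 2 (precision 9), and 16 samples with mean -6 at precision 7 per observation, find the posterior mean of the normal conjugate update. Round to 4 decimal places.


The posterior mean is a precision-weighted average of prior and data.
Post. prec. = 9 + 112 = 121
Post. mean = (18 + -672)/121 = -654/121 = -5.405

-5.405


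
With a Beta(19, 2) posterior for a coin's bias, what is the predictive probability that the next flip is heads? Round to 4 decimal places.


The predictive probability equals the posterior mean.
P(next = heads) = alpha / (alpha + beta)
= 19 / 21 = 0.9048

0.9048
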